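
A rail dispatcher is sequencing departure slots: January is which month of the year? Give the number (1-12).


Calendar month order:
1. January <--
2. February
January is month number 1

1


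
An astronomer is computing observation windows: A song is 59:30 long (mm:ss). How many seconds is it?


Minutes: 59
Extra seconds: 30
Seconds per minute: 60
Minutes to seconds: 59 x 60 = 3540
Total: 3540 + 30 = 3570

3570


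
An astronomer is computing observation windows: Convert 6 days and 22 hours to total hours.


Days: 6
Extra hours: 22
Hours per day: 24
Days to hours: 6 x 24 = 144
Total: 144 + 22 = 166

166


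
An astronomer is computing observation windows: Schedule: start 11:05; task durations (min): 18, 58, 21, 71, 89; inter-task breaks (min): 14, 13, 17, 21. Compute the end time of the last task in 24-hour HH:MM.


Start: 11:05 = 665 min from midnight
  after task 1 (18 min): 11:23
  after break (14 min): 11:37
  after task 2 (58 min): 12:35
  after break (13 min): 12:48
  after task 3 (21 min): 13:09
  after break (17 min): 13:26
  after task 4 (71 min): 14:37
  after break (21 min): 14:58
  after task 5 (89 min): 16:27
Total elapsed: 322 minutes
End time: 16:27

16:27


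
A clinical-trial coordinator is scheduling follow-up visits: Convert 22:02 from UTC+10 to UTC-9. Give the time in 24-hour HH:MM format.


Local time: 22:02 at UTC+10 (offset 10h)
Target zone: UTC-9 (offset -9h)
Difference: -9 - (10) = -19 hours
Calculation: 22 + (-19) = 3
Result: 03:02

03:02


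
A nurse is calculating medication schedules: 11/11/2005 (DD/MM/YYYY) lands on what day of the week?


Date: 2005-11-11
January 1, 2005 is a Saturday
Day of year: 315
Offset from Jan 1: 314 days
314 mod 7 = 6
Result: Friday

Friday


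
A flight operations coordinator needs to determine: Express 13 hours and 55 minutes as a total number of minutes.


Hours: 13
Extra minutes: 55
Minutes per hour: 60
Hours to minutes: 13 x 60 = 780
Total: 780 + 55 = 835

835


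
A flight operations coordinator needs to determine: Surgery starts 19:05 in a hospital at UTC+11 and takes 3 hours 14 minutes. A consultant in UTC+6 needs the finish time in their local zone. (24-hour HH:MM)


Start: 19:05 in UTC+11
Step 1 - add duration:
  minutes: 5 + 14 = 19
  hours: 19 + 3 + 0 = 22
  end in UTC+11: 22:19
Step 2 - convert UTC+11 -> UTC+6:
  offset difference: 6 - (11) = -5 hours
  22 + (-5) = 17 -> mod 24 = 17
Result: 17:19 in UTC+6

17:19


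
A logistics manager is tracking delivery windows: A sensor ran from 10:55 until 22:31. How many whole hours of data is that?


Start: 10:55
End: 22:31
Hour difference: 22 - 10 = 12 hours
Minute difference: 31 - 55 = -24 minutes
Total minutes: 696
Complete hours: 696 / 60 = 11 (remainder 36)

11


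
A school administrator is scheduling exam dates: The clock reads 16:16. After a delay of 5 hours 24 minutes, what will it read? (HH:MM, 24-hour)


Start time: 16:16
Adding: 5 hours 24 minutes
Minutes: 16 + 24 = 40
Hours: 16 + 5 + 0 = 21
Result: 21:40

21:40


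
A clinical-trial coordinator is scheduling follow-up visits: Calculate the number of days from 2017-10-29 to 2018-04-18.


Start date: 2017-10-29
End date: 2018-04-18
Oct 2017: +3 days
Nov 2017: +30 days
Dec 2017: +31 days
... (4 more months)
Total: 171 days

171


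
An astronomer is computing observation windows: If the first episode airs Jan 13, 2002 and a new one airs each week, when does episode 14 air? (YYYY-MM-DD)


First occurrence: 2002-01-13 (occurrence 1)
Each occurrence is 7 days after the previous.
Occurrence 14 is 13 weeks after the first.
13 weeks = 91 days
2002-01-13 + 91 days = 2002-04-14

2002-04-14


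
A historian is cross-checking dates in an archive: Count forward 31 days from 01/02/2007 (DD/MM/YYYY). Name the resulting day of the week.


Start: 2007-02-01 (Thursday)
Step 1 - find target date: add 31 days
  2007-02-01 + 31 days = 2007-03-04
Step 2 - day of week:
  31 mod 7 = 3
  Thursday + 3 days -> Sunday
Result: Sunday (2007-03-04)

Sunday


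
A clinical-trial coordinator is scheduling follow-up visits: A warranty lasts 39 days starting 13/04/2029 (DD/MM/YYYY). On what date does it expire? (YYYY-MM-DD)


Start: 2029-04-13
Adding 39 days
Days remaining in April: 17
After April: 22 days still to add
May 2029 has 31 days, need 22
Result: 2029-05-22

2029-05-22


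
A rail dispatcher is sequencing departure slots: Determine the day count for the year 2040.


Year: 2040
Check leap year rules:
Divisible by 4? Yes
Divisible by 100? No
2040 is a leap year
Days: 366

366


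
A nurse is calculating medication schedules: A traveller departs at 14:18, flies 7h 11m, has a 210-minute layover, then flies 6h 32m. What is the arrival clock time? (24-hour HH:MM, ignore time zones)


Depart: 14:18
Leg 1: +431 min -> 21:29
Layover: +210 min -> 00:59
Leg 2: +392 min -> 07:31
Total travel: 1033 minutes = 17h 13m
Arrival: 07:31

07:31


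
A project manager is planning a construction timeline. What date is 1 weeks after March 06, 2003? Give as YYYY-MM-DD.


Start: 2003-03-06
Weeks to add: 1
Convert to days: 1 x 7 = 7 days
Add 7 days to 2003-03-06
Result: 2003-03-13

2003-03-13


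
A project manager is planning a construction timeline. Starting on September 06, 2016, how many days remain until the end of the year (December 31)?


Start: September 06, 2016
End: December 31, 2016
Days left in September: 24
October: 31
November: 30
December: 31
Sum of remaining months: 92
Total: 24 + 92 = 116

116


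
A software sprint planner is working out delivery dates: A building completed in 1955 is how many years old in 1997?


Birth year: 1955
Current year: 1997
Age = current year - birth year
Age = 1997 - 1955 = 42

42


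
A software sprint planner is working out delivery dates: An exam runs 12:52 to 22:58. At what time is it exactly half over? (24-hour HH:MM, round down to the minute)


Start time: 12:52 = 772 minutes from midnight
End time: 22:58 = 1378 minutes from midnight
Sum: 772 + 1378 = 2150
Midpoint: 2150 / 2 = 1075 minutes
Convert: 1075 / 60 = 17 hours, 55 minutes
Result: 17:55

17:55


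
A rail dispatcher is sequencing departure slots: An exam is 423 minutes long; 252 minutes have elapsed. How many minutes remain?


Total budget: 423 minutes
Time used: 252 minutes
Remaining: 423 - 252 = 171 minutes
Percent used: 59.6%
Percent remaining: 40.4%

171


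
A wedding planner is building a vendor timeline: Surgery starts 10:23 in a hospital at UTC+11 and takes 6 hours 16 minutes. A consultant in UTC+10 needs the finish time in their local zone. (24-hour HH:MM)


Start: 10:23 in UTC+11
Step 1 - add duration:
  minutes: 23 + 16 = 39
  hours: 10 + 6 + 0 = 16
  end in UTC+11: 16:39
Step 2 - convert UTC+11 -> UTC+10:
  offset difference: 10 - (11) = -1 hours
  16 + (-1) = 15 -> mod 24 = 15
Result: 15:39 in UTC+10

15:39


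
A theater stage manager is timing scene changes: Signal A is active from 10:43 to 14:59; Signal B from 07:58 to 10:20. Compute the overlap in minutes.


Interval A: [643, 899] minutes from midnight
Interval B: [478, 620] minutes from midnight
Overlap start = max(643, 478) = 643
Overlap end = min(899, 620) = 620
End <= start, so the intervals do not overlap: 0 minutes

0


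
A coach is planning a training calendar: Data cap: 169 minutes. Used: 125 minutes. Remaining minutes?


Total budget: 169 minutes
Time used: 125 minutes
Remaining: 169 - 125 = 44 minutes
Percent used: 74.0%
Percent remaining: 26.0%

44


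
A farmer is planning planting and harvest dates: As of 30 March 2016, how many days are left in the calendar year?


Start: March 30, 2016
End: December 31, 2016
Days left in March: 1
April: 30
May: 31
June: 30
July: 31
... plus remaining months
Sum of remaining months: 275
Total: 1 + 275 = 276

276


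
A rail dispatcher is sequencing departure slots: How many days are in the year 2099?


Year: 2099
Check leap year rules:
Divisible by 4? No
2099 is not a leap year
Days: 365

365


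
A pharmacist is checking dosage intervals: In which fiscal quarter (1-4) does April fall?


Month: April (month 4)
Q1: January-March (months 1-3)
Q2: April-June (months 4-6)
Q3: July-September (months 7-9)
Q4: October-December (months 10-12)
Month 4 falls in Q2

2


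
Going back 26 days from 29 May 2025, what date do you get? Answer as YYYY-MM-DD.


Start: 2025-05-29
Subtracting 26 days
Days already passed in May: 29
Result: 2025-05-03

2025-05-03


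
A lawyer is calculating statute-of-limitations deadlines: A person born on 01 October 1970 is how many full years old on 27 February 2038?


Birth: 1970-10-01
Reference: 2038-02-27
Year difference: 2038 - 1970 = 68
Has birthday (10-01) occurred by 02-27? No
Birthday not yet reached this year -> subtract 1
Age in full years: 67

67


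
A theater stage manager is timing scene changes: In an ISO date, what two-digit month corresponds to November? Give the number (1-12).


Calendar month order:
10. October
11. November <--
12. December
November is month number 11

11


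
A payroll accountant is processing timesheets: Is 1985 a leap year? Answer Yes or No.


Year: 1985
Divisible by 4? 1985 / 4 = 496.25 -> No
Not divisible by 4, so NOT a leap year

No


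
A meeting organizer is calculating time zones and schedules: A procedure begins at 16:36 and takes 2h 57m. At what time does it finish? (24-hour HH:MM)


Start time: 16:36
Adding: 2 hours 57 minutes
Minutes: 36 + 57 = 93
Minute overflow: 93 >= 60, so carry 1 hour, minutes = 33
Hours: 16 + 2 + 1 = 19
Result: 19:33

19:33


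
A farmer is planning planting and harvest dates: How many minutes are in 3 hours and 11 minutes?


Hours: 3
Minutes: 11
Convert hours to minutes: 3 x 60 = 180
Add remaining minutes: 180 + 11 = 191

191


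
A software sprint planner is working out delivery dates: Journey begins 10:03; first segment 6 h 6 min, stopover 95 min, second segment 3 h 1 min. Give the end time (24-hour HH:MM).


Depart: 10:03
Leg 1: +366 min -> 16:09
Layover: +95 min -> 17:44
Leg 2: +181 min -> 20:45
Total travel: 642 minutes = 10h 42m
Arrival: 20:45

20:45


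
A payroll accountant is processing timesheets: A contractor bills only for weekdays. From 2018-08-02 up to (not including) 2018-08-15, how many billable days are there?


Start: 2018-08-02 (Thursday)
End (exclusive): 2018-08-15 (Wednesday)
Total calendar days: 13
Full weeks: 13 // 7 = 1 -> 5 weekdays
Remaining 6 days starting on Thursday:
  Thu(w), Fri(w), Sat(-), Sun(-), Mon(w), Tue(w) -> 4 weekdays
Total business days: 5 + 4 = 9

9


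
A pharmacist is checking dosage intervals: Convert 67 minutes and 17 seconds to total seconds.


Minutes: 67
Extra seconds: 17
Seconds per minute: 60
Minutes to seconds: 67 x 60 = 4020
Total: 4020 + 17 = 4037

4037


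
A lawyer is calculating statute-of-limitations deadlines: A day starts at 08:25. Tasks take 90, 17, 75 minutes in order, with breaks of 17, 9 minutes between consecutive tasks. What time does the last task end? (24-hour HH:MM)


Start: 08:25 = 505 min from midnight
  after task 1 (90 min): 09:55
  after break (17 min): 10:12
  after task 2 (17 min): 10:29
  after break (9 min): 10:38
  after task 3 (75 min): 11:53
Total elapsed: 208 minutes
End time: 11:53

11:53


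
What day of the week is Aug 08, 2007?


Date: 2007-08-08
January 1, 2007 is a Monday
Day of year: 220
Offset from Jan 1: 219 days
219 mod 7 = 2
Result: Wednesday

Wednesday


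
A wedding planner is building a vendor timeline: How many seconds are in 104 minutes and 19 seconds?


Minutes: 104
Seconds: 19
Convert minutes to seconds: 104 x 60 = 6240
Add remaining seconds: 6240 + 19 = 6259

6259


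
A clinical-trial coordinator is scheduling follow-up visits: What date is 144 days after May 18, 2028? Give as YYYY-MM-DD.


Start: 2028-05-18
Adding 144 days
Days remaining in May: 13
After May: 131 days still to add
June 2028: 30 days, 101 remaining
July 2028: 31 days, 70 remaining
August 2028: 31 days, 39 remaining
September 2028: 30 days, 9 remaining
Result: 2028-10-09

2028-10-09


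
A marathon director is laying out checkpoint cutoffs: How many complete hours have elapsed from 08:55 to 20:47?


Start: 08:55
End: 20:47
Hour difference: 20 - 8 = 12 hours
Minute difference: 47 - 55 = -8 minutes
Total minutes: 712
Complete hours: 712 / 60 = 11 (remainder 52)

11


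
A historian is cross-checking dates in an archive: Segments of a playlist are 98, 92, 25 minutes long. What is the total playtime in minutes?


Durations: 98, 92, 25
Running sum: 98
+ 92 = 190
+ 25 = 215
Total duration: 215 minutes
That is 3 hours and 35 minutes

215


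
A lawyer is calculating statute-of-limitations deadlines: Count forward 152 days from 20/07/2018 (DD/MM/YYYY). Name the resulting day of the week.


Start: 2018-07-20 (Friday)
Step 1 - find target date: add 152 days
  2018-07-20 + 152 days = 2018-12-19
Step 2 - day of week:
  152 mod 7 = 5
  Friday + 5 days -> Wednesday
Result: Wednesday (2018-12-19)

Wednesday


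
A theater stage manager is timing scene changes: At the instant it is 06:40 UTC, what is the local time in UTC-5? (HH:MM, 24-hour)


Local time: 06:40 at UTC (offset 0h)
Target zone: UTC-5 (offset -5h)
Difference: -5 - (0) = -5 hours
Calculation: 6 + (-5) = 1
Result: 01:40

01:40


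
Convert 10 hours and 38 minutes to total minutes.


Hours: 10
Extra minutes: 38
Minutes per hour: 60
Hours to minutes: 10 x 60 = 600
Total: 600 + 38 = 638

638


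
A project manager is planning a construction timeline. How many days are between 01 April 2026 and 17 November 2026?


Start date: 2026-04-01
End date: 2026-11-17
Apr 2026: +30 days
May 2026: +31 days
Jun 2026: +30 days
... (5 more months)
Total: 230 days

230


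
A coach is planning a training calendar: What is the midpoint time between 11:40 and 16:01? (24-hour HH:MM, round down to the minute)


Start time: 11:40 = 700 minutes from midnight
End time: 16:01 = 961 minutes from midnight
Sum: 700 + 961 = 1661
Midpoint: 1661 / 2 = 830 minutes
Convert: 830 / 60 = 13 hours, 50 minutes
Result: 13:50

13:50


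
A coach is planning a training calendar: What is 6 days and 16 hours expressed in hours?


Days: 6
Extra hours: 16
Hours per day: 24
Days to hours: 6 x 24 = 144
Total: 144 + 16 = 160

160


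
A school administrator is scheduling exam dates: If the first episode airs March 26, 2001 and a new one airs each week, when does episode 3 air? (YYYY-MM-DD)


First occurrence: 2001-03-26 (occurrence 1)
Each occurrence is 7 days after the previous.
Occurrence 3 is 2 weeks after the first.
2 weeks = 14 days
2001-03-26 + 14 days = 2001-04-09

2001-04-09


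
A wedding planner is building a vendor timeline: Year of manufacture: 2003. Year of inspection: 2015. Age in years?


Birth year: 2003
Current year: 2015
Age = current year - birth year
Age = 2015 - 2003 = 12

12


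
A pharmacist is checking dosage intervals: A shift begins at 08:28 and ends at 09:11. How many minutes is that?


Start time: 08:28 = 508 minutes from midnight
End time: 09:11 = 551 minutes from midnight
Difference: 551 - 508 = 43 minutes
That is 0 hours and 43 minutes

43


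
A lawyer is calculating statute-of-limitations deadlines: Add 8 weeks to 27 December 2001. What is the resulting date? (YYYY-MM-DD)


Start: 2001-12-27
Weeks to add: 8
Convert to days: 8 x 7 = 56 days
Add 56 days to 2001-12-27
Result: 2002-02-21

2002-02-21


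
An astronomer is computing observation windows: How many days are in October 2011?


Month: October
Year: 2011
October is a 31-day month
Total: 31 days

31


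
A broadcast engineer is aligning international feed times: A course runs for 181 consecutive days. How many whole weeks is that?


Total days: 181
Days per week: 7
Division: 181 / 7 = 25 remainder 6
Complete weeks: 25
Remaining days: 6

25


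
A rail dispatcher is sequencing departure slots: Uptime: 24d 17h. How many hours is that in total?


Days: 24
Extra hours: 17
Hours per day: 24
Days to hours: 24 x 24 = 576
Total: 576 + 17 = 593

593


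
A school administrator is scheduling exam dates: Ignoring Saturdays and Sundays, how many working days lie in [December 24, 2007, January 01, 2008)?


Start: 2007-12-24 (Monday)
End (exclusive): 2008-01-01 (Tuesday)
Total calendar days: 8
Full weeks: 8 // 7 = 1 -> 5 weekdays
Remaining 1 days starting on Monday:
  Mon(w) -> 1 weekdays
Total business days: 5 + 1 = 6

6


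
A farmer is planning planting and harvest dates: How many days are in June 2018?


Month: June
Year: 2018
June is a 30-day month
Total: 30 days

30


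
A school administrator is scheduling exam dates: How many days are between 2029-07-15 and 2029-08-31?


Start date: 2029-07-15
End date: 2029-08-31
Jul 2029: +17 days
Aug 2029: +30 days
Total: 47 days

47


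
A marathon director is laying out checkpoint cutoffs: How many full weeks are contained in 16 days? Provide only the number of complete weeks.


Total days: 16
Days per week: 7
Division: 16 / 7 = 2 remainder 2
Complete weeks: 2
Remaining days: 2

2


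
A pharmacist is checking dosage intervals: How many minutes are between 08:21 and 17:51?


Start time: 08:21 = 501 minutes from midnight
End time: 17:51 = 1071 minutes from midnight
Difference: 1071 - 501 = 570 minutes
That is 9 hours and 30 minutes

570


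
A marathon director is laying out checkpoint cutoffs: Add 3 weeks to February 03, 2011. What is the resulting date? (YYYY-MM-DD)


Start: 2011-02-03
Weeks to add: 3
Convert to days: 3 x 7 = 21 days
Add 21 days to 2011-02-03
Result: 2011-02-24

2011-02-24


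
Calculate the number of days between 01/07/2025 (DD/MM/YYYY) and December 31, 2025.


Start: July 01, 2025
End: December 31, 2025
Days left in July: 30
August: 31
September: 30
October: 31
November: 30
... plus remaining months
Sum of remaining months: 153
Total: 30 + 153 = 183

183


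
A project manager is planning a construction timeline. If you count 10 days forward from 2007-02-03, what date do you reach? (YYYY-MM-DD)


Start: 2007-02-03
Adding 10 days
Days remaining in February: 25
Result: 2007-02-13

2007-02-13


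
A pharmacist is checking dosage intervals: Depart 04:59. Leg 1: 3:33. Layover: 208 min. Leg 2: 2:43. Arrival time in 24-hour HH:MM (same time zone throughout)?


Depart: 04:59
Leg 1: +213 min -> 08:32
Layover: +208 min -> 12:00
Leg 2: +163 min -> 14:43
Total travel: 584 minutes = 9h 44m
Arrival: 14:43

14:43


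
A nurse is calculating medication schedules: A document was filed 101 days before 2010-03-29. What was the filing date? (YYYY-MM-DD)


Start: 2010-03-29
Subtracting 101 days
Days already passed in March: 29
After going back through March: 72 more days to subtract
February 2010: 28 days, 44 remaining
January 2010: 31 days, 13 remaining
December 2009 has 31 days, need 13
Result: 2009-12-18

2009-12-18


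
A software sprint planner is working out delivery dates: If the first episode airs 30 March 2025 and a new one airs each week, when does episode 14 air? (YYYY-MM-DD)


First occurrence: 2025-03-30 (occurrence 1)
Each occurrence is 7 days after the previous.
Occurrence 14 is 13 weeks after the first.
13 weeks = 91 days
2025-03-30 + 91 days = 2025-06-29

2025-06-29


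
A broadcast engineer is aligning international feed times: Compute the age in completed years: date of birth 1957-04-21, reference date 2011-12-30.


Birth: 1957-04-21
Reference: 2011-12-30
Year difference: 2011 - 1957 = 54
Has birthday (04-21) occurred by 12-30? Yes
Age in full years: 54

54


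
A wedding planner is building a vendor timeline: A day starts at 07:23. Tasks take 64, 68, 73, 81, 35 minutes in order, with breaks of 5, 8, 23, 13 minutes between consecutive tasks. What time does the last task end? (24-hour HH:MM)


Start: 07:23 = 443 min from midnight
  after task 1 (64 min): 08:27
  after break (5 min): 08:32
  after task 2 (68 min): 09:40
  after break (8 min): 09:48
  after task 3 (73 min): 11:01
  after break (23 min): 11:24
  after task 4 (81 min): 12:45
  after break (13 min): 12:58
  after task 5 (35 min): 13:33
Total elapsed: 370 minutes
End time: 13:33

13:33


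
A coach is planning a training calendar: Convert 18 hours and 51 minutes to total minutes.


Hours: 18
Minutes: 51
Convert hours to minutes: 18 x 60 = 1080
Add remaining minutes: 1080 + 51 = 1131

1131


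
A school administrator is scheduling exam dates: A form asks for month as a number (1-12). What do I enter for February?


Calendar month order:
1. January
2. February <--
3. March
February is month number 2

2


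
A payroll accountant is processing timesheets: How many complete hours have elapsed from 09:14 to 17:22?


Start: 09:14
End: 17:22
Hour difference: 17 - 9 = 8 hours
Minute difference: 22 - 14 = 8 minutes
Total minutes: 488
Complete hours: 488 / 60 = 8 (remainder 8)

8


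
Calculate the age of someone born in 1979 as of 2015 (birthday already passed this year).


Birth year: 1979
Current year: 2015
Age = current year - birth year
Age = 2015 - 1979 = 36

36


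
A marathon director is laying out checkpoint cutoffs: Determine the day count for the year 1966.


Year: 1966
Check leap year rules:
Divisible by 4? No
1966 is not a leap year
Days: 365

365


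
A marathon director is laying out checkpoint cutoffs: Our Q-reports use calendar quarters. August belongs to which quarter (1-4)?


Month: August (month 8)
Q1: January-March (months 1-3)
Q2: April-June (months 4-6)
Q3: July-September (months 7-9)
Q4: October-December (months 10-12)
Month 8 falls in Q3

3


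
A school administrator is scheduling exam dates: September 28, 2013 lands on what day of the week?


Date: 2013-09-28
January 1, 2013 is a Tuesday
Day of year: 271
Offset from Jan 1: 270 days
270 mod 7 = 4
Result: Saturday

Saturday


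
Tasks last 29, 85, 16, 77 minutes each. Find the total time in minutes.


Durations: 29, 85, 16, 77
Running sum: 29
+ 85 = 114
+ 16 = 130
+ 77 = 207
Total duration: 207 minutes
That is 3 hours and 27 minutes

207


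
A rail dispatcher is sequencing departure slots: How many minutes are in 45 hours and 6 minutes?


Hours: 45
Extra minutes: 6
Minutes per hour: 60
Hours to minutes: 45 x 60 = 2700
Total: 2700 + 6 = 2706

2706


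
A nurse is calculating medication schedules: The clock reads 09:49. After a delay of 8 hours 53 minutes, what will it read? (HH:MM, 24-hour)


Start time: 09:49
Adding: 8 hours 53 minutes
Minutes: 49 + 53 = 102
Minute overflow: 102 >= 60, so carry 1 hour, minutes = 42
Hours: 9 + 8 + 1 = 18
Result: 18:42

18:42


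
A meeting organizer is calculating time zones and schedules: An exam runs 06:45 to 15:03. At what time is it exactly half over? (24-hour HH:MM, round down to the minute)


Start time: 06:45 = 405 minutes from midnight
End time: 15:03 = 903 minutes from midnight
Sum: 405 + 903 = 1308
Midpoint: 1308 / 2 = 654 minutes
Convert: 654 / 60 = 10 hours, 54 minutes
Result: 10:54

10:54


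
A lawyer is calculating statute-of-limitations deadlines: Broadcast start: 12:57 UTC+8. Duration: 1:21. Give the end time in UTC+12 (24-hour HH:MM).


Start: 12:57 in UTC+8
Step 1 - add duration:
  minutes: 57 + 21 = 78 (carry 1h)
  hours: 12 + 1 + 1 = 14
  end in UTC+8: 14:18
Step 2 - convert UTC+8 -> UTC+12:
  offset difference: 12 - (8) = 4 hours
  14 + (4) = 18 -> mod 24 = 18
Result: 18:18 in UTC+12

18:18


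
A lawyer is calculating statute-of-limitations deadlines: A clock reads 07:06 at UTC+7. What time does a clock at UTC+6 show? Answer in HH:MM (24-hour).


Local time: 07:06 at UTC+7 (offset 7h)
Target zone: UTC+6 (offset 6h)
Difference: 6 - (7) = -1 hours
Calculation: 7 + (-1) = 6
Result: 06:06

06:06


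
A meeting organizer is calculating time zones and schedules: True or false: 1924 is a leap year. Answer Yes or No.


Year: 1924
Divisible by 4? 1924 / 4 = 481.0 -> Yes
Divisible by 100? 1924 / 100 = 19.24 -> No
Divisible by 4 but not 100, so it IS a leap year

Yes


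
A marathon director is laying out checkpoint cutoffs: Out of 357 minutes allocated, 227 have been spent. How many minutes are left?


Total budget: 357 minutes
Time used: 227 minutes
Remaining: 357 - 227 = 130 minutes
Percent used: 63.6%
Percent remaining: 36.4%

130


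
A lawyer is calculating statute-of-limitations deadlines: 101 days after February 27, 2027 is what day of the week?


Start: 2027-02-27 (Saturday)
Step 1 - find target date: add 101 days
  2027-02-27 + 101 days = 2027-06-08
Step 2 - day of week:
  101 mod 7 = 3
  Saturday + 3 days -> Tuesday
Result: Tuesday (2027-06-08)

Tuesday


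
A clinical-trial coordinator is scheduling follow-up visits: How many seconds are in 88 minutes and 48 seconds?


Minutes: 88
Seconds: 48
Convert minutes to seconds: 88 x 60 = 5280
Add remaining seconds: 5280 + 48 = 5328

5328


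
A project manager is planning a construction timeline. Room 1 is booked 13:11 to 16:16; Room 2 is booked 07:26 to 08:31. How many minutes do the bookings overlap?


Interval A: [791, 976] minutes from midnight
Interval B: [446, 511] minutes from midnight
Overlap start = max(791, 446) = 791
Overlap end = min(976, 511) = 511
End <= start, so the intervals do not overlap: 0 minutes

0


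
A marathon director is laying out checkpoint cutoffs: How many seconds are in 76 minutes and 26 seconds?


Minutes: 76
Extra seconds: 26
Seconds per minute: 60
Minutes to seconds: 76 x 60 = 4560
Total: 4560 + 26 = 4586

4586


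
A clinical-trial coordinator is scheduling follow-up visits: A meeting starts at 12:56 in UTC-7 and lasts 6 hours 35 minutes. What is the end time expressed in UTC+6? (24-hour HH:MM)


Start: 12:56 in UTC-7
Step 1 - add duration:
  minutes: 56 + 35 = 91 (carry 1h)
  hours: 12 + 6 + 1 = 19
  end in UTC-7: 19:31
Step 2 - convert UTC-7 -> UTC+6:
  offset difference: 6 - (-7) = 13 hours
  19 + (13) = 32 -> mod 24 = 8
Result: 08:31 in UTC+6

08:31


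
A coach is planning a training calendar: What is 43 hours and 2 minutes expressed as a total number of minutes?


Hours: 43
Minutes: 2
Convert hours to minutes: 43 x 60 = 2580
Add remaining minutes: 2580 + 2 = 2582

2582


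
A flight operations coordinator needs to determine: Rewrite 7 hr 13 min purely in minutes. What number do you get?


Hours: 7
Extra minutes: 13
Minutes per hour: 60
Hours to minutes: 7 x 60 = 420
Total: 420 + 13 = 433

433


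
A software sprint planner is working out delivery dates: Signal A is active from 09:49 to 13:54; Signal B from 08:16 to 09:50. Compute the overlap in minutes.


Interval A: [589, 834] minutes from midnight
Interval B: [496, 590] minutes from midnight
Overlap start = max(589, 496) = 589
Overlap end = min(834, 590) = 590
Overlap = 590 - 589 = 1 minutes

1


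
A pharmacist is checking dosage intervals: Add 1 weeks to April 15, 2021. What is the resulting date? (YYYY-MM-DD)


Start: 2021-04-15
Weeks to add: 1
Convert to days: 1 x 7 = 7 days
Add 7 days to 2021-04-15
Result: 2021-04-22

2021-04-22


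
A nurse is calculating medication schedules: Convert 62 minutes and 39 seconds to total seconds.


Minutes: 62
Extra seconds: 39
Seconds per minute: 60
Minutes to seconds: 62 x 60 = 3720
Total: 3720 + 39 = 3759

3759


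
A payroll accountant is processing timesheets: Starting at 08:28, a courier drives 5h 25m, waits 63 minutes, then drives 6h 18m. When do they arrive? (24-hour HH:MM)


Depart: 08:28
Leg 1: +325 min -> 13:53
Layover: +63 min -> 14:56
Leg 2: +378 min -> 21:14
Total travel: 766 minutes = 12h 46m
Arrival: 21:14

21:14


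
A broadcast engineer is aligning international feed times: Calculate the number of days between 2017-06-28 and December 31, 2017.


Start: June 28, 2017
End: December 31, 2017
Days left in June: 2
July: 31
August: 31
September: 30
October: 31
... plus remaining months
Sum of remaining months: 184
Total: 2 + 184 = 186

186


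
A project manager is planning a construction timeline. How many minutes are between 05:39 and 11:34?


Start time: 05:39 = 339 minutes from midnight
End time: 11:34 = 694 minutes from midnight
Difference: 694 - 339 = 355 minutes
That is 5 hours and 55 minutes

355


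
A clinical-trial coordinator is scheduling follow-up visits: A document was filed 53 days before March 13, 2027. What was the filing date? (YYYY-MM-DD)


Start: 2027-03-13
Subtracting 53 days
Days already passed in March: 13
After going back through March: 40 more days to subtract
February 2027: 28 days, 12 remaining
January 2027 has 31 days, need 12
Result: 2027-01-19

2027-01-19


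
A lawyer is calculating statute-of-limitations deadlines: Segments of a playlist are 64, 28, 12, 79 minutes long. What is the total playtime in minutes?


Durations: 64, 28, 12, 79
Running sum: 64
+ 28 = 92
+ 12 = 104
+ 79 = 183
Total duration: 183 minutes
That is 3 hours and 3 minutes

183


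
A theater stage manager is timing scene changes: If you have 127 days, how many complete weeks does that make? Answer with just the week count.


Total days: 127
Days per week: 7
Division: 127 / 7 = 18 remainder 1
Complete weeks: 18
Remaining days: 1

18


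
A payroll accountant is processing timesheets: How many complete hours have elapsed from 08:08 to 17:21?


Start: 08:08
End: 17:21
Hour difference: 17 - 8 = 9 hours
Minute difference: 21 - 8 = 13 minutes
Total minutes: 553
Complete hours: 553 / 60 = 9 (remainder 13)

9


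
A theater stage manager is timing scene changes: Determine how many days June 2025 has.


Month: June
Year: 2025
June is a 30-day month
Total: 30 days

30


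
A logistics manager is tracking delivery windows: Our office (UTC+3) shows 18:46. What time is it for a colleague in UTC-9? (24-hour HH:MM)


Local time: 18:46 at UTC+3 (offset 3h)
Target zone: UTC-9 (offset -9h)
Difference: -9 - (3) = -12 hours
Calculation: 18 + (-12) = 6
Result: 06:46

06:46


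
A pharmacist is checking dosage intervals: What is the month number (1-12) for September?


Calendar month order:
8. August
9. September <--
10. October
September is month number 9

9


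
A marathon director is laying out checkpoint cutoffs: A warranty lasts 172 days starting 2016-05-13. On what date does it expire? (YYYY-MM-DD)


Start: 2016-05-13
Adding 172 days
Days remaining in May: 18
After May: 154 days still to add
June 2016: 30 days, 124 remaining
July 2016: 31 days, 93 remaining
August 2016: 31 days, 62 remaining
September 2016: 30 days, 32 remaining
Result: 2016-11-01

2016-11-01


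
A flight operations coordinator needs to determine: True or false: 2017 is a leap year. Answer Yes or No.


Year: 2017
Divisible by 4? 2017 / 4 = 504.25 -> No
Not divisible by 4, so NOT a leap year

No


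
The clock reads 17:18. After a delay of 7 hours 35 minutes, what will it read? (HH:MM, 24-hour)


Start time: 17:18
Adding: 7 hours 35 minutes
Minutes: 18 + 35 = 53
Hours: 17 + 7 + 0 = 24
Hour wraparound: 24 mod 24 = 0
Result: 00:53

00:53


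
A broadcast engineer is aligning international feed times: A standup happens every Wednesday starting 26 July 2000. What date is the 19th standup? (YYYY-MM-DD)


First occurrence: 2000-07-26 (occurrence 1)
Each occurrence is 7 days after the previous.
Occurrence 19 is 18 weeks after the first.
18 weeks = 126 days
2000-07-26 + 126 days = 2000-11-29

2000-11-29


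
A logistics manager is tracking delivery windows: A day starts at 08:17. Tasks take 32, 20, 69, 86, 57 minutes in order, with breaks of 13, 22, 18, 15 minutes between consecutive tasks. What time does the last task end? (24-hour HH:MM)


Start: 08:17 = 497 min from midnight
  after task 1 (32 min): 08:49
  after break (13 min): 09:02
  after task 2 (20 min): 09:22
  after break (22 min): 09:44
  after task 3 (69 min): 10:53
  after break (18 min): 11:11
  after task 4 (86 min): 12:37
  after break (15 min): 12:52
  after task 5 (57 min): 13:49
Total elapsed: 332 minutes
End time: 13:49

13:49


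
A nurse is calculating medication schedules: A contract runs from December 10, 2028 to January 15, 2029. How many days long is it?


Start date: 2028-12-10
End date: 2029-01-15
Dec 2028: +22 days
Jan 2029: +14 days
Total: 36 days

36


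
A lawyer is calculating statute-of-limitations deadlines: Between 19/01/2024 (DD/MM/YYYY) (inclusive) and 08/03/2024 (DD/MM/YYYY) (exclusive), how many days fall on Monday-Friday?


Start: 2024-01-19 (Friday)
End (exclusive): 2024-03-08 (Friday)
Total calendar days: 49
Full weeks: 49 // 7 = 7 -> 35 weekdays
Remaining 0 days starting on Friday:
Total business days: 35 + 0 = 35

35


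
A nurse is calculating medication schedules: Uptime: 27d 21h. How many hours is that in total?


Days: 27
Extra hours: 21
Hours per day: 24
Days to hours: 27 x 24 = 648
Total: 648 + 21 = 669

669


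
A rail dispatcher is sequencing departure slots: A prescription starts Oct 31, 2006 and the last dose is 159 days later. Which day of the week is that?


Start: 2006-10-31 (Tuesday)
Step 1 - find target date: add 159 days
  2006-10-31 + 159 days = 2007-04-08
Step 2 - day of week:
  159 mod 7 = 5
  Tuesday + 5 days -> Sunday
Result: Sunday (2007-04-08)

Sunday


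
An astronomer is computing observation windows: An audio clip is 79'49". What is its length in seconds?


Minutes: 79
Seconds: 49
Convert minutes to seconds: 79 x 60 = 4740
Add remaining seconds: 4740 + 49 = 4789

4789


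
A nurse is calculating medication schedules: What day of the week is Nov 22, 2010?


Date: 2010-11-22
January 1, 2010 is a Friday
Day of year: 326
Offset from Jan 1: 325 days
325 mod 7 = 3
Result: Monday

Monday


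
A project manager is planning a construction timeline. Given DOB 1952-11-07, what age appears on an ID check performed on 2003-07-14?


Birth: 1952-11-07
Reference: 2003-07-14
Year difference: 2003 - 1952 = 51
Has birthday (11-07) occurred by 07-14? No
Birthday not yet reached this year -> subtract 1
Age in full years: 50

50


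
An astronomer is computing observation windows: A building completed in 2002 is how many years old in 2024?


Birth year: 2002
Current year: 2024
Age = current year - birth year
Age = 2024 - 2002 = 22

22


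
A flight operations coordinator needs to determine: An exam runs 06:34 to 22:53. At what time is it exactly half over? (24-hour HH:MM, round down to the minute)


Start time: 06:34 = 394 minutes from midnight
End time: 22:53 = 1373 minutes from midnight
Sum: 394 + 1373 = 1767
Midpoint: 1767 / 2 = 883 minutes
Convert: 883 / 60 = 14 hours, 43 minutes
Result: 14:43

14:43


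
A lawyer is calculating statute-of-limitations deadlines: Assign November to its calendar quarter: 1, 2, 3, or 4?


Month: November (month 11)
Q1: January-March (months 1-3)
Q2: April-June (months 4-6)
Q3: July-September (months 7-9)
Q4: October-December (months 10-12)
Month 11 falls in Q4

4


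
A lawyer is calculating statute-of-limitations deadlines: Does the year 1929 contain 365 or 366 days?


Year: 1929
Check leap year rules:
Divisible by 4? No
1929 is not a leap year
Days: 365

365


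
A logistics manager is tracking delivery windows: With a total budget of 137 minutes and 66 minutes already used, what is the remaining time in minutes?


Total budget: 137 minutes
Time used: 66 minutes
Remaining: 137 - 66 = 71 minutes
Percent used: 48.2%
Percent remaining: 51.8%

71


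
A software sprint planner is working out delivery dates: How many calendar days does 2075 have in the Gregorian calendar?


Year: 2075
Check leap year rules:
Divisible by 4? No
2075 is not a leap year
Days: 365

365


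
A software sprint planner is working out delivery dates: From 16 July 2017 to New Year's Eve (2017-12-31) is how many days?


Start: July 16, 2017
End: December 31, 2017
Days left in July: 15
August: 31
September: 30
October: 31
November: 30
... plus remaining months
Sum of remaining months: 153
Total: 15 + 153 = 168

168


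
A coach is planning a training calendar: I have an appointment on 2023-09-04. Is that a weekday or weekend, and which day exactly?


Date: 2023-09-04
January 1, 2023 is a Sunday
Day of year: 247
Offset from Jan 1: 246 days
246 mod 7 = 1
Result: Monday

Monday


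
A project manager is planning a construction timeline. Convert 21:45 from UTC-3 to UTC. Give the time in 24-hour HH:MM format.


Local time: 21:45 at UTC-3 (offset -3h)
Target zone: UTC (offset 0h)
Difference: 0 - (-3) = 3 hours
Calculation: 21 + (3) = 24
Wraparound: (24) mod 24 = 0
Result: 00:45

00:45


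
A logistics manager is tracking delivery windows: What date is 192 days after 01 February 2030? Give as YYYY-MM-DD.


Start: 2030-02-01
Adding 192 days
Days remaining in February: 27
After February: 165 days still to add
March 2030: 31 days, 134 remaining
April 2030: 30 days, 104 remaining
May 2030: 31 days, 73 remaining
June 2030: 30 days, 43 remaining
Result: 2030-08-12

2030-08-12


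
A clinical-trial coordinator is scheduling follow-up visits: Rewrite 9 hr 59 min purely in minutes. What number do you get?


Hours: 9
Extra minutes: 59
Minutes per hour: 60
Hours to minutes: 9 x 60 = 540
Total: 540 + 59 = 599

599


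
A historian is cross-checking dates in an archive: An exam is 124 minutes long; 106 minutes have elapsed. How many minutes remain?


Total budget: 124 minutes
Time used: 106 minutes
Remaining: 124 - 106 = 18 minutes
Percent used: 85.5%
Percent remaining: 14.5%

18


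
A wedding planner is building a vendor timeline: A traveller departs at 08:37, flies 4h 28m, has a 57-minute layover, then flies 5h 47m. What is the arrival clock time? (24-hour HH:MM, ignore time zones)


Depart: 08:37
Leg 1: +268 min -> 13:05
Layover: +57 min -> 14:02
Leg 2: +347 min -> 19:49
Total travel: 672 minutes = 11h 12m
Arrival: 19:49

19:49


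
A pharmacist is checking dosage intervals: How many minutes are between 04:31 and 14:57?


Start time: 04:31 = 271 minutes from midnight
End time: 14:57 = 897 minutes from midnight
Difference: 897 - 271 = 626 minutes
That is 10 hours and 26 minutes

626


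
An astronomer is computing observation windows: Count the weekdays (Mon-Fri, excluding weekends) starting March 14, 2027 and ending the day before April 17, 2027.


Start: 2027-03-14 (Sunday)
End (exclusive): 2027-04-17 (Saturday)
Total calendar days: 34
Full weeks: 34 // 7 = 4 -> 20 weekdays
Remaining 6 days starting on Sunday:
  Sun(-), Mon(w), Tue(w), Wed(w), Thu(w), Fri(w) -> 5 weekdays
Total business days: 20 + 5 = 25

25


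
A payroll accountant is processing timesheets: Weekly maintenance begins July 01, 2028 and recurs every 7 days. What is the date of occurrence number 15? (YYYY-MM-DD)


First occurrence: 2028-07-01 (occurrence 1)
Each occurrence is 7 days after the previous.
Occurrence 15 is 14 weeks after the first.
14 weeks = 98 days
2028-07-01 + 98 days = 2028-10-07

2028-10-07


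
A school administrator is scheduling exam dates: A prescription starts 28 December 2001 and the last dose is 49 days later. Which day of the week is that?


Start: 2001-12-28 (Friday)
Step 1 - find target date: add 49 days
  2001-12-28 + 49 days = 2002-02-15
Step 2 - day of week:
  49 mod 7 = 0
  Friday + 0 days -> Friday
Result: Friday (2002-02-15)

Friday


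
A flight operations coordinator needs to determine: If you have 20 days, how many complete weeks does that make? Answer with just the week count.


Total days: 20
Days per week: 7
Division: 20 / 7 = 2 remainder 6
Complete weeks: 2
Remaining days: 6

2


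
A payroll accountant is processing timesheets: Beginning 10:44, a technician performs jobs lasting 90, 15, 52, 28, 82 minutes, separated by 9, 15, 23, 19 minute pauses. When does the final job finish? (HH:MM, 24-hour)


Start: 10:44 = 644 min from midnight
  after task 1 (90 min): 12:14
  after break (9 min): 12:23
  after task 2 (15 min): 12:38
  after break (15 min): 12:53
  after task 3 (52 min): 13:45
  after break (23 min): 14:08
  after task 4 (28 min): 14:36
  after break (19 min): 14:55
  after task 5 (82 min): 16:17
Total elapsed: 333 minutes
End time: 16:17

16:17
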